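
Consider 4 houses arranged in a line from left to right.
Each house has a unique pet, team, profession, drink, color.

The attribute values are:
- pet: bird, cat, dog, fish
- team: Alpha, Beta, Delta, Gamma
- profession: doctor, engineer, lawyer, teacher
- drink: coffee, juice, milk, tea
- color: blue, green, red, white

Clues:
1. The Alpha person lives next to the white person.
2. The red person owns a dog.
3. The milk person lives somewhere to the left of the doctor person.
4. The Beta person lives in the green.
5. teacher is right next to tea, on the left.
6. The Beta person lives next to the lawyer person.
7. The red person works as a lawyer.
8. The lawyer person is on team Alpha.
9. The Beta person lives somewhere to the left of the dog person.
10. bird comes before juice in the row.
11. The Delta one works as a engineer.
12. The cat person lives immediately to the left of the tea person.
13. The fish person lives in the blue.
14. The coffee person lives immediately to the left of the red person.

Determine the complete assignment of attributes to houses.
Solution:

House | Pet | Team | Profession | Drink | Color
-----------------------------------------------
  1   | cat | Beta | teacher | coffee | green
  2   | dog | Alpha | lawyer | tea | red
  3   | bird | Delta | engineer | milk | white
  4   | fish | Gamma | doctor | juice | blue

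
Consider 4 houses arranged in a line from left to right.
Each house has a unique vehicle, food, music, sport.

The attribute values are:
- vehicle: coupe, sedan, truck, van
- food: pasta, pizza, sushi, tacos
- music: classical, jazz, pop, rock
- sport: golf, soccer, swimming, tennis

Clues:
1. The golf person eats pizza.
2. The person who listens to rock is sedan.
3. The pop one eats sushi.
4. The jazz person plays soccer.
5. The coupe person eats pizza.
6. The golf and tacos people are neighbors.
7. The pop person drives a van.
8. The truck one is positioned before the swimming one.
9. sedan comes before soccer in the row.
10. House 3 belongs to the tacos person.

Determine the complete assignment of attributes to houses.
Solution:

House | Vehicle | Food | Music | Sport
--------------------------------------
  1   | sedan | pasta | rock | tennis
  2   | coupe | pizza | classical | golf
  3   | truck | tacos | jazz | soccer
  4   | van | sushi | pop | swimming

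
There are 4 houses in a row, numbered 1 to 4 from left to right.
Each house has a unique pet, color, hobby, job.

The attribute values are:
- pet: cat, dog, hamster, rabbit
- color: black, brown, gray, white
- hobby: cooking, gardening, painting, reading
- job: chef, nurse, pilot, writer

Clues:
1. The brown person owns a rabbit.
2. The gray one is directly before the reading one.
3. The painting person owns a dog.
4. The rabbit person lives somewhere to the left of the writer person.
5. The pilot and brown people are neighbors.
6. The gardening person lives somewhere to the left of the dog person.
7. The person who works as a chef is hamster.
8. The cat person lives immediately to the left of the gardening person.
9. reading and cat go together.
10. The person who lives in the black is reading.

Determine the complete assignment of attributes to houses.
Solution:

House | Pet | Color | Hobby | Job
---------------------------------
  1   | hamster | gray | cooking | chef
  2   | cat | black | reading | pilot
  3   | rabbit | brown | gardening | nurse
  4   | dog | white | painting | writer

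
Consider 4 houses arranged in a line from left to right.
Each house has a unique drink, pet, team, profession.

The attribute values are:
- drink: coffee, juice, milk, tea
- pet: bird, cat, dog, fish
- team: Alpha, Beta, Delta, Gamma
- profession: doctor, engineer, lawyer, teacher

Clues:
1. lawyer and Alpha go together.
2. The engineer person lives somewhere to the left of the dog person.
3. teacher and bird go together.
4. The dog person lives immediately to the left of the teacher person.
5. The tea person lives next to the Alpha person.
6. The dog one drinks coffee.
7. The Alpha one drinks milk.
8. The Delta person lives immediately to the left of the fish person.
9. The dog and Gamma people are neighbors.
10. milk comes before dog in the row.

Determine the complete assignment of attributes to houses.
Solution:

House | Drink | Pet | Team | Profession
---------------------------------------
  1   | tea | cat | Delta | engineer
  2   | milk | fish | Alpha | lawyer
  3   | coffee | dog | Beta | doctor
  4   | juice | bird | Gamma | teacher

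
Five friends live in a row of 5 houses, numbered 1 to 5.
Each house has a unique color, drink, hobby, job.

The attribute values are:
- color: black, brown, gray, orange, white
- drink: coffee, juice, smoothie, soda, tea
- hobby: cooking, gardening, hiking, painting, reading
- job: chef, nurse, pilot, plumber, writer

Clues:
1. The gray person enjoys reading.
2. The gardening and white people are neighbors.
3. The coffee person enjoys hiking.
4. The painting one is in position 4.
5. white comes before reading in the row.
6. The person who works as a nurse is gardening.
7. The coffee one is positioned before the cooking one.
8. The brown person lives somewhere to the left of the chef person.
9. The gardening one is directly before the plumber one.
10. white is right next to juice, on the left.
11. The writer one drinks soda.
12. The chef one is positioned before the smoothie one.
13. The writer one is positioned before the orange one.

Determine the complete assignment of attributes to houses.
Solution:

House | Color | Drink | Hobby | Job
-----------------------------------
  1   | brown | tea | gardening | nurse
  2   | white | coffee | hiking | plumber
  3   | gray | juice | reading | chef
  4   | black | soda | painting | writer
  5   | orange | smoothie | cooking | pilot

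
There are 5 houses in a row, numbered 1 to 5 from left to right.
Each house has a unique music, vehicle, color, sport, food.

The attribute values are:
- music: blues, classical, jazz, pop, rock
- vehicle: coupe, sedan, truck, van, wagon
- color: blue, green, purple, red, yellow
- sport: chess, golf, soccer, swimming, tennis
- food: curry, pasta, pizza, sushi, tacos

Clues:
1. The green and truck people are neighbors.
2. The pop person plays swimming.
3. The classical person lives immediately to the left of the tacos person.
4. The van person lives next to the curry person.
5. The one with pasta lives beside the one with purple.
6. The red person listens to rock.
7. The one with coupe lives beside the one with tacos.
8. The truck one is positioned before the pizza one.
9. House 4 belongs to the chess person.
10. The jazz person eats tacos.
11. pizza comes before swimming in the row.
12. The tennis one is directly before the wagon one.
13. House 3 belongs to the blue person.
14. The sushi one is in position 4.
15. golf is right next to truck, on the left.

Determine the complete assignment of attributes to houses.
Solution:

House | Music | Vehicle | Color | Sport | Food
----------------------------------------------
  1   | classical | coupe | green | golf | pasta
  2   | jazz | truck | purple | tennis | tacos
  3   | blues | wagon | blue | soccer | pizza
  4   | rock | van | red | chess | sushi
  5   | pop | sedan | yellow | swimming | curry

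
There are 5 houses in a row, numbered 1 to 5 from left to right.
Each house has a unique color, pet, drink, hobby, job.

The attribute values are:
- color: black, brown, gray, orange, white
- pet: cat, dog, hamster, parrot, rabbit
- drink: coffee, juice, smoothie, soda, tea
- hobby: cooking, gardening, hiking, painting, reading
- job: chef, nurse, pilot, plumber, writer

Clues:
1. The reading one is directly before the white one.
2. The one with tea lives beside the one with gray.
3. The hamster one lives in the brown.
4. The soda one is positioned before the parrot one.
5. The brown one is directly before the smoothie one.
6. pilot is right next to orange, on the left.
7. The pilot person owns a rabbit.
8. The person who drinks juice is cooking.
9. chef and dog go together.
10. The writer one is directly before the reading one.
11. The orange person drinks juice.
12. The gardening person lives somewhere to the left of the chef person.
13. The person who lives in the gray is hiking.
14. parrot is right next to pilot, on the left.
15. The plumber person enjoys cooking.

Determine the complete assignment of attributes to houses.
Solution:

House | Color | Pet | Drink | Hobby | Job
-----------------------------------------
  1   | brown | hamster | soda | gardening | writer
  2   | black | dog | smoothie | reading | chef
  3   | white | parrot | tea | painting | nurse
  4   | gray | rabbit | coffee | hiking | pilot
  5   | orange | cat | juice | cooking | plumber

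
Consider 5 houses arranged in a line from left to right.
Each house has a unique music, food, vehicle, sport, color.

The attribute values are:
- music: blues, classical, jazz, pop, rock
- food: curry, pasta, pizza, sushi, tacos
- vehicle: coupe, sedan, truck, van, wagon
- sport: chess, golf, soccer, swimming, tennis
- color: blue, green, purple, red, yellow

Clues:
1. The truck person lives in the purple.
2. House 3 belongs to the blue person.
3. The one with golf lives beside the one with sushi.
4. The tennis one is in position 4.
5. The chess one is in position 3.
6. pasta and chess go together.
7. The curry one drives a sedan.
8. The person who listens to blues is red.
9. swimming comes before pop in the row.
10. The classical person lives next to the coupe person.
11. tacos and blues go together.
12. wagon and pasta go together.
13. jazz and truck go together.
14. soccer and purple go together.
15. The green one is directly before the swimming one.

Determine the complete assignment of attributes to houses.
Solution:

House | Music | Food | Vehicle | Sport | Color
----------------------------------------------
  1   | classical | curry | sedan | golf | green
  2   | rock | sushi | coupe | swimming | yellow
  3   | pop | pasta | wagon | chess | blue
  4   | blues | tacos | van | tennis | red
  5   | jazz | pizza | truck | soccer | purple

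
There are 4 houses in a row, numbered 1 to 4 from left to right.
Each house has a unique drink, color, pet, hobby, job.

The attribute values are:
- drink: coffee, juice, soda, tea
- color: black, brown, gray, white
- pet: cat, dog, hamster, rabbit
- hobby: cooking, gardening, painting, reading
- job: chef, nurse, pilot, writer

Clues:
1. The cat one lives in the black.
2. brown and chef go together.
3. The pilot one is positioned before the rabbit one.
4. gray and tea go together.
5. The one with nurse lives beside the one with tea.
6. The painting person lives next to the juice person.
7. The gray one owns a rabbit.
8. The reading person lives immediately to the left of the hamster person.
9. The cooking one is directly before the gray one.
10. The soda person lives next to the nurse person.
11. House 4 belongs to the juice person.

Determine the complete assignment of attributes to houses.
Solution:

House | Drink | Color | Pet | Hobby | Job
-----------------------------------------
  1   | soda | black | cat | reading | pilot
  2   | coffee | white | hamster | cooking | nurse
  3   | tea | gray | rabbit | painting | writer
  4   | juice | brown | dog | gardening | chef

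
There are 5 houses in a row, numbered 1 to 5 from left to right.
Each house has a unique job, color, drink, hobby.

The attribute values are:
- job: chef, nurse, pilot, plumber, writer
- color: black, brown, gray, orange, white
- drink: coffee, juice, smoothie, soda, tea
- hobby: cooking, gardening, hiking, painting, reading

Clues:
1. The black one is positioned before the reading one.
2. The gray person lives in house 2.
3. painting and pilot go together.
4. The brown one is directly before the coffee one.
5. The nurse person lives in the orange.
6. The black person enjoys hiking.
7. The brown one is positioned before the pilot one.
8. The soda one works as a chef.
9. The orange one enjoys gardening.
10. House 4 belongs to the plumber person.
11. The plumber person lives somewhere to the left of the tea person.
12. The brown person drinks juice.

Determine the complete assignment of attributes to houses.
Solution:

House | Job | Color | Drink | Hobby
-----------------------------------
  1   | writer | brown | juice | cooking
  2   | pilot | gray | coffee | painting
  3   | chef | black | soda | hiking
  4   | plumber | white | smoothie | reading
  5   | nurse | orange | tea | gardening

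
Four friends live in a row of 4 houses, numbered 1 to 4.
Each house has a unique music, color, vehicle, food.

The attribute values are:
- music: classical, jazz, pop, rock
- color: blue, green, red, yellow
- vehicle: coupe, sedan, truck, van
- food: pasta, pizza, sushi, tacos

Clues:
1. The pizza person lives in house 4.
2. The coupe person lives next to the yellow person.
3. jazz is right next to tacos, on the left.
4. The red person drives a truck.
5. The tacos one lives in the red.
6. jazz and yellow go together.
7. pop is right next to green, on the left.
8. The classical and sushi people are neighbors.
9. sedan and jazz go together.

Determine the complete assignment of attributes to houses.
Solution:

House | Music | Color | Vehicle | Food
--------------------------------------
  1   | classical | blue | coupe | pasta
  2   | jazz | yellow | sedan | sushi
  3   | pop | red | truck | tacos
  4   | rock | green | van | pizza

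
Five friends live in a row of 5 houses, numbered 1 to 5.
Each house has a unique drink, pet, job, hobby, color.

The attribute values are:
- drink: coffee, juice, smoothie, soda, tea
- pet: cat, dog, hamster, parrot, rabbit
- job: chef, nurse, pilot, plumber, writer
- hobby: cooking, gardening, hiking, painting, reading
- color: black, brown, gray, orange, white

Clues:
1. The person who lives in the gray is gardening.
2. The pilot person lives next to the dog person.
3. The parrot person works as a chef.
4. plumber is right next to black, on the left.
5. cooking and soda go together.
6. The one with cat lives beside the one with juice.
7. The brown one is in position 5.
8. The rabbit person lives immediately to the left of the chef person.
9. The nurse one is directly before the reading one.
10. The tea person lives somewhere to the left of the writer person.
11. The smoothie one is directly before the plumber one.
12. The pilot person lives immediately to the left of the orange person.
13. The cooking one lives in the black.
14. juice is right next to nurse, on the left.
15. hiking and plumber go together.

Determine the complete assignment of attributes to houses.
Solution:

House | Drink | Pet | Job | Hobby | Color
-----------------------------------------
  1   | smoothie | cat | pilot | gardening | gray
  2   | juice | dog | plumber | hiking | orange
  3   | soda | rabbit | nurse | cooking | black
  4   | tea | parrot | chef | reading | white
  5   | coffee | hamster | writer | painting | brown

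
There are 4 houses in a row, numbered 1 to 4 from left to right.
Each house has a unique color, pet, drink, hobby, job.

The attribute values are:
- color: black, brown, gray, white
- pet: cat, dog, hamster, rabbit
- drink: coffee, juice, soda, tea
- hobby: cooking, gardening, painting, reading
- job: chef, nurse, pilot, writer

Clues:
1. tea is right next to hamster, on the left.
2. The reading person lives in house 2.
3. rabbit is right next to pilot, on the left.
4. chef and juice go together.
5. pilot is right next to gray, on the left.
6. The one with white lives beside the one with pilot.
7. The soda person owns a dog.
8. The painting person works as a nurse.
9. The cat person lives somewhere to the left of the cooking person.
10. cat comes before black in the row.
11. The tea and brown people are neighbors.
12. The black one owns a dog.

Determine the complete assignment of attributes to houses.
Solution:

House | Color | Pet | Drink | Hobby | Job
-----------------------------------------
  1   | white | rabbit | tea | painting | nurse
  2   | brown | hamster | coffee | reading | pilot
  3   | gray | cat | juice | gardening | chef
  4   | black | dog | soda | cooking | writer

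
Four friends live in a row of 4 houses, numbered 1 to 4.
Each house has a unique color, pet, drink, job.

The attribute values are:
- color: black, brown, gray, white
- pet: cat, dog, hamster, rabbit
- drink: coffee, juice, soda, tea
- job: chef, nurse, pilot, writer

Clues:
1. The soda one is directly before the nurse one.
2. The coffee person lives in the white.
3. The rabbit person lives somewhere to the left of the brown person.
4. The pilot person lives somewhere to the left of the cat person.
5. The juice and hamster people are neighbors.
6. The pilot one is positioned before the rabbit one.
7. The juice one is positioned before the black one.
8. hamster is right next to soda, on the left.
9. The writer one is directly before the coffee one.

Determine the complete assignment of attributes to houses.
Solution:

House | Color | Pet | Drink | Job
---------------------------------
  1   | gray | dog | juice | writer
  2   | white | hamster | coffee | pilot
  3   | black | rabbit | soda | chef
  4   | brown | cat | tea | nurse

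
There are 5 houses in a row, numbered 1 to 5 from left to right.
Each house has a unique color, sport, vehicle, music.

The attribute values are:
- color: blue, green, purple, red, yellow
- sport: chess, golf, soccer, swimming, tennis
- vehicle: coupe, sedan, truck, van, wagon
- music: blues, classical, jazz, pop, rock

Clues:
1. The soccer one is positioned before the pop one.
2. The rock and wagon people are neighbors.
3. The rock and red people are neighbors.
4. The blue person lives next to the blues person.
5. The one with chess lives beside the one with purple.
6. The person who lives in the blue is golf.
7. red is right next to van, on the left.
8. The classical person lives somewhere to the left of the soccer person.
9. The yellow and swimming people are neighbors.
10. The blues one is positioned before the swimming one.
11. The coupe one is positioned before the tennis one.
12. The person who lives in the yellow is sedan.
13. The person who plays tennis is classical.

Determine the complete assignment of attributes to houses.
Solution:

House | Color | Sport | Vehicle | Music
---------------------------------------
  1   | blue | golf | coupe | rock
  2   | red | chess | wagon | blues
  3   | purple | tennis | van | classical
  4   | yellow | soccer | sedan | jazz
  5   | green | swimming | truck | pop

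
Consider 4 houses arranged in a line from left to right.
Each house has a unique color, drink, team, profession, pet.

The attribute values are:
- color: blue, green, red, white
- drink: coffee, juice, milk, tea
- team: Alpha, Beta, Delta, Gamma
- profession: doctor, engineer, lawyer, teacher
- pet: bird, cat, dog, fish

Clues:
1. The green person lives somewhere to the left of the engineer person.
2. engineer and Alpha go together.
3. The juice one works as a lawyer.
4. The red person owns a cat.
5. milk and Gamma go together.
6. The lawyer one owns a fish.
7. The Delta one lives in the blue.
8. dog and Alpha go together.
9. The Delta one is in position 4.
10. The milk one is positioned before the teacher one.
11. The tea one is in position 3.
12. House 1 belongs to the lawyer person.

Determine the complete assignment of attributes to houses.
Solution:

House | Color | Drink | Team | Profession | Pet
-----------------------------------------------
  1   | green | juice | Beta | lawyer | fish
  2   | red | milk | Gamma | doctor | cat
  3   | white | tea | Alpha | engineer | dog
  4   | blue | coffee | Delta | teacher | bird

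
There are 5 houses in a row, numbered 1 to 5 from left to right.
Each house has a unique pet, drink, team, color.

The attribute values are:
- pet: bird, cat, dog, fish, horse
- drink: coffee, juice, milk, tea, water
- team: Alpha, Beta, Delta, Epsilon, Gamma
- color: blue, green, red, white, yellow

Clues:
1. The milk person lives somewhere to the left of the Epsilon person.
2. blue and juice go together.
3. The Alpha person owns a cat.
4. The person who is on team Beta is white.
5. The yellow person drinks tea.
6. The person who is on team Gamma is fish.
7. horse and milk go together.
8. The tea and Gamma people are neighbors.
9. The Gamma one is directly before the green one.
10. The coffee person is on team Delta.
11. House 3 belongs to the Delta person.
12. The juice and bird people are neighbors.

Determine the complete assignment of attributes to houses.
Solution:

House | Pet | Drink | Team | Color
----------------------------------
  1   | cat | tea | Alpha | yellow
  2   | fish | juice | Gamma | blue
  3   | bird | coffee | Delta | green
  4   | horse | milk | Beta | white
  5   | dog | water | Epsilon | red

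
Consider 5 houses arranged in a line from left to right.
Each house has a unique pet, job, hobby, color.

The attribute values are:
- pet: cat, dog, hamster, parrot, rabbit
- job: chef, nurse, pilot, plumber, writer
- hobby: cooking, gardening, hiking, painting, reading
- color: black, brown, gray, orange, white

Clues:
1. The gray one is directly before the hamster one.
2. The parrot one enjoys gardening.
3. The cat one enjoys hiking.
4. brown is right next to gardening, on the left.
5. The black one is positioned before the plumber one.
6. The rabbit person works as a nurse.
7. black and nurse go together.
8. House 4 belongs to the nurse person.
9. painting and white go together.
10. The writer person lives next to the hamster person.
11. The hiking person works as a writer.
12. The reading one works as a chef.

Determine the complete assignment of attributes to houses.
Solution:

House | Pet | Job | Hobby | Color
---------------------------------
  1   | cat | writer | hiking | gray
  2   | hamster | chef | reading | brown
  3   | parrot | pilot | gardening | orange
  4   | rabbit | nurse | cooking | black
  5   | dog | plumber | painting | white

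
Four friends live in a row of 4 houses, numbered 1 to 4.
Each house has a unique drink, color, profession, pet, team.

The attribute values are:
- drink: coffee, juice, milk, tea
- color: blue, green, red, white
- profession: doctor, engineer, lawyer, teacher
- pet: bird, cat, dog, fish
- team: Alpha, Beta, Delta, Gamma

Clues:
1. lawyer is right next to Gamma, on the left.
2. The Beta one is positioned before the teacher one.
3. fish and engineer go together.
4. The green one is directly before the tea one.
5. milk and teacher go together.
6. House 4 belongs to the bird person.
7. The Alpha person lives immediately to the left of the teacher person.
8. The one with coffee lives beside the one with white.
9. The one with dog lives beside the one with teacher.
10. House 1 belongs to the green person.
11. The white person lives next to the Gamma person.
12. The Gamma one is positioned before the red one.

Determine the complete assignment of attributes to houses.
Solution:

House | Drink | Color | Profession | Pet | Team
-----------------------------------------------
  1   | coffee | green | engineer | fish | Beta
  2   | tea | white | lawyer | dog | Alpha
  3   | milk | blue | teacher | cat | Gamma
  4   | juice | red | doctor | bird | Delta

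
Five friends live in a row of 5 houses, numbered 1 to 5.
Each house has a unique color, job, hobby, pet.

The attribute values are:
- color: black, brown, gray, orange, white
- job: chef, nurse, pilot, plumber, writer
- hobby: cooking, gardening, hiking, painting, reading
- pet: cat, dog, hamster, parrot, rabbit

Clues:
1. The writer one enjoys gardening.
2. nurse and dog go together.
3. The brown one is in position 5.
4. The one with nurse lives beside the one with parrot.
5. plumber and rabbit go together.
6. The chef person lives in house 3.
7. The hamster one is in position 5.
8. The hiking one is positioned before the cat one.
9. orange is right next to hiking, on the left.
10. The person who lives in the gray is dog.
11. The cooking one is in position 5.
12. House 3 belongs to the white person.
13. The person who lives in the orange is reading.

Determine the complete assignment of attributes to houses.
Solution:

House | Color | Job | Hobby | Pet
---------------------------------
  1   | orange | plumber | reading | rabbit
  2   | gray | nurse | hiking | dog
  3   | white | chef | painting | parrot
  4   | black | writer | gardening | cat
  5   | brown | pilot | cooking | hamster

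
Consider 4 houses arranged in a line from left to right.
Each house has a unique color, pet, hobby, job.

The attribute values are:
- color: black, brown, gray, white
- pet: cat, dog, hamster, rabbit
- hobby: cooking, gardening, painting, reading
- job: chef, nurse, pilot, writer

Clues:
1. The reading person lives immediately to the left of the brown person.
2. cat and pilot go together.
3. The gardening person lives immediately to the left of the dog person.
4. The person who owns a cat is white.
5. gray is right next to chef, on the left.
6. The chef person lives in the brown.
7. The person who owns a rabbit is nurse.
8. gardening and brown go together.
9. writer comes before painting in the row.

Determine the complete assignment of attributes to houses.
Solution:

House | Color | Pet | Hobby | Job
---------------------------------
  1   | gray | rabbit | reading | nurse
  2   | brown | hamster | gardening | chef
  3   | black | dog | cooking | writer
  4   | white | cat | painting | pilot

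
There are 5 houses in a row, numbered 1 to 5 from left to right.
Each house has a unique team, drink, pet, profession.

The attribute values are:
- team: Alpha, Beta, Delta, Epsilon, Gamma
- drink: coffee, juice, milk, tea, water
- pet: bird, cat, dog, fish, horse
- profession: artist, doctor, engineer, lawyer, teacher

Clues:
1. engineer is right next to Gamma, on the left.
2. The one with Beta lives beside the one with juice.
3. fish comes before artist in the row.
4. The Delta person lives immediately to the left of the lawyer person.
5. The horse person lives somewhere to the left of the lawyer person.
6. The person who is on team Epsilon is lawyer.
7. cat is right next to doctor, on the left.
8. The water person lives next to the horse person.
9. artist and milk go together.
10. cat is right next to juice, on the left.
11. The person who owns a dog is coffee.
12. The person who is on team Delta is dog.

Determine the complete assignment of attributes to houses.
Solution:

House | Team | Drink | Pet | Profession
---------------------------------------
  1   | Beta | water | cat | engineer
  2   | Gamma | juice | horse | doctor
  3   | Delta | coffee | dog | teacher
  4   | Epsilon | tea | fish | lawyer
  5   | Alpha | milk | bird | artist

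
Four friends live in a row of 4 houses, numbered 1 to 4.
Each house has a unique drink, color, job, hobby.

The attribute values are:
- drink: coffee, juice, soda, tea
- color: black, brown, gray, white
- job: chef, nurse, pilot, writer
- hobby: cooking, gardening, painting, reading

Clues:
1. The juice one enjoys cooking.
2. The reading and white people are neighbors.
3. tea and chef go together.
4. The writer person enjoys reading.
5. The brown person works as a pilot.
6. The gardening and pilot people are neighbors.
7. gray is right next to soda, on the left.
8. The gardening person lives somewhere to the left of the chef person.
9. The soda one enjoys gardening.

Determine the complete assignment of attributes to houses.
Solution:

House | Drink | Color | Job | Hobby
-----------------------------------
  1   | coffee | gray | writer | reading
  2   | soda | white | nurse | gardening
  3   | juice | brown | pilot | cooking
  4   | tea | black | chef | painting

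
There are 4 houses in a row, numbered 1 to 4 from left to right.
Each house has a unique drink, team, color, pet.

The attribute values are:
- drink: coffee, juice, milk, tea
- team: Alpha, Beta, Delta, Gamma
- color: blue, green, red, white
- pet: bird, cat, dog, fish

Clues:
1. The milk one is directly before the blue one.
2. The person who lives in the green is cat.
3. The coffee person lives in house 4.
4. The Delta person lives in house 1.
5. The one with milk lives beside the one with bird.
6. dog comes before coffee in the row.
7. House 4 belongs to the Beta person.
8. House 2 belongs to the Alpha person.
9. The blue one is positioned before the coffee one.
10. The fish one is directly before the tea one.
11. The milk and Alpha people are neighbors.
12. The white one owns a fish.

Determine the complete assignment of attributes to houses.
Solution:

House | Drink | Team | Color | Pet
----------------------------------
  1   | milk | Delta | white | fish
  2   | tea | Alpha | blue | bird
  3   | juice | Gamma | red | dog
  4   | coffee | Beta | green | cat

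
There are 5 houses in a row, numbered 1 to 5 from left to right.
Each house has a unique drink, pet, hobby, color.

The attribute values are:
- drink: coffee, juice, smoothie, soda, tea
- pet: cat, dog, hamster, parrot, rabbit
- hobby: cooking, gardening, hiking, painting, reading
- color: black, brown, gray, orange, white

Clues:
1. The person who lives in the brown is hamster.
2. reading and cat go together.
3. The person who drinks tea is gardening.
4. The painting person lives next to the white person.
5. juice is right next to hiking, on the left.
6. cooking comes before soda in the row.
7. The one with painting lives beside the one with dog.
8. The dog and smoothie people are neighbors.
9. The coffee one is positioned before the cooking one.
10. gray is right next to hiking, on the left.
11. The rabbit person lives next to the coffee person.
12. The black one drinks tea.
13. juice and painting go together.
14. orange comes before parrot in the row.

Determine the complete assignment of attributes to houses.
Solution:

House | Drink | Pet | Hobby | Color
-----------------------------------
  1   | juice | rabbit | painting | gray
  2   | coffee | dog | hiking | white
  3   | smoothie | hamster | cooking | brown
  4   | soda | cat | reading | orange
  5   | tea | parrot | gardening | black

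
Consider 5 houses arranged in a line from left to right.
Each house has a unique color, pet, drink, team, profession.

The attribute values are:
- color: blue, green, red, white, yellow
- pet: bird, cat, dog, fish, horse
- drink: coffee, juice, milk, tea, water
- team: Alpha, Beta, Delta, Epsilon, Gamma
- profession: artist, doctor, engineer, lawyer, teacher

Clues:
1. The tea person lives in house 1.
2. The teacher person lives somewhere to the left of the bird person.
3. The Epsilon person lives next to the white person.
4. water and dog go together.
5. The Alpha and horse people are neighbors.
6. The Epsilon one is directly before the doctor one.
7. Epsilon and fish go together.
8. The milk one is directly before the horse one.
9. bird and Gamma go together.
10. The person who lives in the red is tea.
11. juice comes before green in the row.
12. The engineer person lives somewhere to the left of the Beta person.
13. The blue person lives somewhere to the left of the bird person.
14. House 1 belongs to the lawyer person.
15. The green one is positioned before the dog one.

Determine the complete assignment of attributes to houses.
Solution:

House | Color | Pet | Drink | Team | Profession
-----------------------------------------------
  1   | red | fish | tea | Epsilon | lawyer
  2   | white | cat | milk | Alpha | doctor
  3   | blue | horse | juice | Delta | teacher
  4   | green | bird | coffee | Gamma | engineer
  5   | yellow | dog | water | Beta | artist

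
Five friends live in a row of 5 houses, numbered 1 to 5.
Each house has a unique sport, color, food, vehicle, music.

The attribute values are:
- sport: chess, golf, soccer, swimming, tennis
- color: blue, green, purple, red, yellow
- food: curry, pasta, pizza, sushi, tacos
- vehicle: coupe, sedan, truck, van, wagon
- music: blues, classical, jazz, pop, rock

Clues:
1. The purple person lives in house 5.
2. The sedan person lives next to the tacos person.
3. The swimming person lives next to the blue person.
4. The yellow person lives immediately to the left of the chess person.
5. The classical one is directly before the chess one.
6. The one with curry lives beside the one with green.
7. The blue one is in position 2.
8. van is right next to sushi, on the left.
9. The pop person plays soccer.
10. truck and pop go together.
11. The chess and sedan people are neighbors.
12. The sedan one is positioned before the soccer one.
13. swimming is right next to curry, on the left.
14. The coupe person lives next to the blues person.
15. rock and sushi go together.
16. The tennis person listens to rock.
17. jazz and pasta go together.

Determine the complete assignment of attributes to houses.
Solution:

House | Sport | Color | Food | Vehicle | Music
----------------------------------------------
  1   | swimming | yellow | pizza | coupe | classical
  2   | chess | blue | curry | van | blues
  3   | tennis | green | sushi | sedan | rock
  4   | soccer | red | tacos | truck | pop
  5   | golf | purple | pasta | wagon | jazz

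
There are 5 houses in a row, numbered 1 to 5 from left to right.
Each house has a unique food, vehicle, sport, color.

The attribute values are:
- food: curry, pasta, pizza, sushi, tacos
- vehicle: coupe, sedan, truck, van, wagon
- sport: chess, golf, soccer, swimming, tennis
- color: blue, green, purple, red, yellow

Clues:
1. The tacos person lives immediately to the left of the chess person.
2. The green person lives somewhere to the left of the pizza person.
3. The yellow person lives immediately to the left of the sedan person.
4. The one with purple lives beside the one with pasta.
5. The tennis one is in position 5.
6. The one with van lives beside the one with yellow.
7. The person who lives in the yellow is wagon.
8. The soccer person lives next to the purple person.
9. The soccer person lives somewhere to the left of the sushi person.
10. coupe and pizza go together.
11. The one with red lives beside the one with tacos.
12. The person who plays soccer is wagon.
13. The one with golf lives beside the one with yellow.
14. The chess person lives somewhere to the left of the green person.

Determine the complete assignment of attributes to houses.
Solution:

House | Food | Vehicle | Sport | Color
--------------------------------------
  1   | curry | van | golf | red
  2   | tacos | wagon | soccer | yellow
  3   | sushi | sedan | chess | purple
  4   | pasta | truck | swimming | green
  5   | pizza | coupe | tennis | blue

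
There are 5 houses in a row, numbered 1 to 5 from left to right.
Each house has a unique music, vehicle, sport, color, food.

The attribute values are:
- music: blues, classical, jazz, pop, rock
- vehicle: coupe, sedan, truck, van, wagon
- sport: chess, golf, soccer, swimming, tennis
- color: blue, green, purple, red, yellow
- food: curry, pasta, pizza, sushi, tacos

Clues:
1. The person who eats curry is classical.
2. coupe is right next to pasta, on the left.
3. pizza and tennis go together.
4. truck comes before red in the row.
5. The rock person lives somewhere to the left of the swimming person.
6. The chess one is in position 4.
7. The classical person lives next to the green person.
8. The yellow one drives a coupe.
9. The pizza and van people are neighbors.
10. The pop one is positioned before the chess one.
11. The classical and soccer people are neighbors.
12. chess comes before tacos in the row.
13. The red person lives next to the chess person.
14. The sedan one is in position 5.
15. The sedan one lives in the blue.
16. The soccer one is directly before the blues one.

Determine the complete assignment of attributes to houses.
Solution:

House | Music | Vehicle | Sport | Color | Food
----------------------------------------------
  1   | classical | coupe | golf | yellow | curry
  2   | pop | truck | soccer | green | pasta
  3   | blues | wagon | tennis | red | pizza
  4   | rock | van | chess | purple | sushi
  5   | jazz | sedan | swimming | blue | tacos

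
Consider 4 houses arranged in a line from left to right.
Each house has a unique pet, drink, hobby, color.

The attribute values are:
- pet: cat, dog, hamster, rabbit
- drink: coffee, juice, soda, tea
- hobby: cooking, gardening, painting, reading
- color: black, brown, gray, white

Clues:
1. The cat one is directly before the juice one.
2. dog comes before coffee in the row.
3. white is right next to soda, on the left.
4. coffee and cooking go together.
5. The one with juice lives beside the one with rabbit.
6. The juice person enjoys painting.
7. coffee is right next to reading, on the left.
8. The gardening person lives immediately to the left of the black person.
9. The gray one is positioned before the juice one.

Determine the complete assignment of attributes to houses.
Solution:

House | Pet | Drink | Hobby | Color
-----------------------------------
  1   | cat | tea | gardening | gray
  2   | dog | juice | painting | black
  3   | rabbit | coffee | cooking | white
  4   | hamster | soda | reading | brown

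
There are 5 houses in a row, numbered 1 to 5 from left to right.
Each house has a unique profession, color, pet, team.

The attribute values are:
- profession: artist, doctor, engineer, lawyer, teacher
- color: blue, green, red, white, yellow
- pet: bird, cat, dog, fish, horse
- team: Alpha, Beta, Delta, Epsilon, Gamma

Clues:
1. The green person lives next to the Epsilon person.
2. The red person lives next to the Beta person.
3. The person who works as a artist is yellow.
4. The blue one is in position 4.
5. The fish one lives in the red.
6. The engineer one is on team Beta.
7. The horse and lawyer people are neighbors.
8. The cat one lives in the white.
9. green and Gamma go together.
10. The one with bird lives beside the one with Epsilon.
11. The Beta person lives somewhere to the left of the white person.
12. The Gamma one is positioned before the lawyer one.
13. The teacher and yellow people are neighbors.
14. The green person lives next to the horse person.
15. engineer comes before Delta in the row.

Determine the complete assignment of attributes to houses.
Solution:

House | Profession | Color | Pet | Team
---------------------------------------
  1   | teacher | green | bird | Gamma
  2   | artist | yellow | horse | Epsilon
  3   | lawyer | red | fish | Alpha
  4   | engineer | blue | dog | Beta
  5   | doctor | white | cat | Delta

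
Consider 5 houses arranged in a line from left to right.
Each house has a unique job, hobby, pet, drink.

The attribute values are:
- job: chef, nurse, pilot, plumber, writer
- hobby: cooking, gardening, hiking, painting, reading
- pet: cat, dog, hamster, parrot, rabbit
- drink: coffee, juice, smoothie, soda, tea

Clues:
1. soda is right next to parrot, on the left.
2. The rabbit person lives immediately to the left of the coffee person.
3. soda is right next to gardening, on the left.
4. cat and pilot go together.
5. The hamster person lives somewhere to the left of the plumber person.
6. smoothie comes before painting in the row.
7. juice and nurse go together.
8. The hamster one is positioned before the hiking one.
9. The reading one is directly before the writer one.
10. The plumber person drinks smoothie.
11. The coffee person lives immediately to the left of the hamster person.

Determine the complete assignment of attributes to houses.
Solution:

House | Job | Hobby | Pet | Drink
---------------------------------
  1   | chef | reading | rabbit | soda
  2   | writer | gardening | parrot | coffee
  3   | nurse | cooking | hamster | juice
  4   | plumber | hiking | dog | smoothie
  5   | pilot | painting | cat | tea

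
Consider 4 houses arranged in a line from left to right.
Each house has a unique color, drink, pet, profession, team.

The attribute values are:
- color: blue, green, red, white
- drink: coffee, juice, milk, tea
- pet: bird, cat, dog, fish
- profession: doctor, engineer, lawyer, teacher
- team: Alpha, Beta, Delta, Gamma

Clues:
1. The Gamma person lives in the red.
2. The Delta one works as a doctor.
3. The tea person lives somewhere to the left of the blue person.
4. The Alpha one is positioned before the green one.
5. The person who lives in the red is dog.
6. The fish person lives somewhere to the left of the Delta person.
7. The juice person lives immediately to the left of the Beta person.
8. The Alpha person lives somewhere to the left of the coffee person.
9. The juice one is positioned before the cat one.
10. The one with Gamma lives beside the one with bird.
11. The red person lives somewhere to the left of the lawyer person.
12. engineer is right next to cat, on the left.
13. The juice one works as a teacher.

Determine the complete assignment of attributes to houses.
Solution:

House | Color | Drink | Pet | Profession | Team
-----------------------------------------------
  1   | red | juice | dog | teacher | Gamma
  2   | white | tea | bird | lawyer | Beta
  3   | blue | milk | fish | engineer | Alpha
  4   | green | coffee | cat | doctor | Delta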